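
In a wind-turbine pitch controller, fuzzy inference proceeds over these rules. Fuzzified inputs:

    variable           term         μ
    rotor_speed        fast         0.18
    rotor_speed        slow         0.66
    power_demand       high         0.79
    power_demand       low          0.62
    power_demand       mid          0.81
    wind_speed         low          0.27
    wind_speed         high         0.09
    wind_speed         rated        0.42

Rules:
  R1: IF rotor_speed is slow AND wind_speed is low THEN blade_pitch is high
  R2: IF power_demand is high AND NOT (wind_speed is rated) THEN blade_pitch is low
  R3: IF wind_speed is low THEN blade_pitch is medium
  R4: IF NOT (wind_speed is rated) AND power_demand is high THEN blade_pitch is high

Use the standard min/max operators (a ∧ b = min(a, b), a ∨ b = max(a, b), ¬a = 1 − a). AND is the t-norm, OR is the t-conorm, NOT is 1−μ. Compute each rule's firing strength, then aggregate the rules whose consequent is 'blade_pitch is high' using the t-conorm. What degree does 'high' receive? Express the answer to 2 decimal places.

R1: slow=0.66, low=0.27; AND[min(a, b)] → w = 0.27
R2: high=0.79, ¬rated=1−0.42=0.58; AND[min(a, b)] → w = 0.58
R3: low=0.27 → w = 0.27
R4: ¬rated=1−0.42=0.58, high=0.79; AND[min(a, b)] → w = 0.58
Rules with consequent 'high': {R1, R4} → strengths 0.27, 0.58
Aggregate via t-conorm [max(a, b)]: 0.58

0.58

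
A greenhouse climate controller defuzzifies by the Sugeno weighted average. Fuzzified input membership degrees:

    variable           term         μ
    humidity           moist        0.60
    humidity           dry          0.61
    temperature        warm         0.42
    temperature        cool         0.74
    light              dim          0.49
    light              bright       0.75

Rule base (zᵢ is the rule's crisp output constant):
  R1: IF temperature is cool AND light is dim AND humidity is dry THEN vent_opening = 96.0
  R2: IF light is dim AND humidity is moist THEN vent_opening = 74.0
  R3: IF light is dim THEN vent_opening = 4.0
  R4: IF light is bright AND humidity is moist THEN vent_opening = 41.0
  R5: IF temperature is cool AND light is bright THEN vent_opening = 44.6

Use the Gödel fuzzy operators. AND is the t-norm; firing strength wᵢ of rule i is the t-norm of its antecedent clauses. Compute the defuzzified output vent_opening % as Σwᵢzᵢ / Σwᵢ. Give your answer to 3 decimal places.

50.841

R1 (z=96.0): cool=0.74, dim=0.49, dry=0.61; AND[min(a, b)] → w = 0.49
R2 (z=74.0): dim=0.49, moist=0.60; AND[min(a, b)] → w = 0.49
R3 (z=4.0): dim=0.49 → w = 0.49
R4 (z=41.0): bright=0.75, moist=0.60; AND[min(a, b)] → w = 0.60
R5 (z=44.6): cool=0.74, bright=0.75; AND[min(a, b)] → w = 0.74
Weighted average = (0.49·96.0 + 0.49·74.0 + 0.49·4.0 + 0.60·41.0 + 0.74·44.6) / (0.49 + 0.49 + 0.49 + 0.60 + 0.74)
  = 142.8640 / 2.8100 = 50.841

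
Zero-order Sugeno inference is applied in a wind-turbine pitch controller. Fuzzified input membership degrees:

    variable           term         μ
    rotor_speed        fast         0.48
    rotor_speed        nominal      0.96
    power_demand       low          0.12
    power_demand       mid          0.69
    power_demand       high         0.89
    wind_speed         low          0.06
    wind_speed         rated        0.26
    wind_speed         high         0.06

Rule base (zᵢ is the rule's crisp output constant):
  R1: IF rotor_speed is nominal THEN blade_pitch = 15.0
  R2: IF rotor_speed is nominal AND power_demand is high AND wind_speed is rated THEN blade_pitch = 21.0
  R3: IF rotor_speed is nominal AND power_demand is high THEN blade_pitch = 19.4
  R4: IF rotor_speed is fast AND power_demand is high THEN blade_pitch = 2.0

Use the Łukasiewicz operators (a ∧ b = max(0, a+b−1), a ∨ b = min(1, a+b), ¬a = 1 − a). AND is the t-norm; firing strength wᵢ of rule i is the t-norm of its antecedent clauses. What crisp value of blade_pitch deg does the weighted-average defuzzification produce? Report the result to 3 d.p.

R1 (z=15.0): nominal=0.96 → w = 0.96
R2 (z=21.0): nominal=0.96, high=0.89, rated=0.26; AND[max(0, a+b−1)] → w = 0.11
R3 (z=19.4): nominal=0.96, high=0.89; AND[max(0, a+b−1)] → w = 0.85
R4 (z=2.0): fast=0.48, high=0.89; AND[max(0, a+b−1)] → w = 0.37
Weighted average = (0.96·15.0 + 0.11·21.0 + 0.85·19.4 + 0.37·2.0) / (0.96 + 0.11 + 0.85 + 0.37)
  = 33.9400 / 2.2900 = 14.821

14.821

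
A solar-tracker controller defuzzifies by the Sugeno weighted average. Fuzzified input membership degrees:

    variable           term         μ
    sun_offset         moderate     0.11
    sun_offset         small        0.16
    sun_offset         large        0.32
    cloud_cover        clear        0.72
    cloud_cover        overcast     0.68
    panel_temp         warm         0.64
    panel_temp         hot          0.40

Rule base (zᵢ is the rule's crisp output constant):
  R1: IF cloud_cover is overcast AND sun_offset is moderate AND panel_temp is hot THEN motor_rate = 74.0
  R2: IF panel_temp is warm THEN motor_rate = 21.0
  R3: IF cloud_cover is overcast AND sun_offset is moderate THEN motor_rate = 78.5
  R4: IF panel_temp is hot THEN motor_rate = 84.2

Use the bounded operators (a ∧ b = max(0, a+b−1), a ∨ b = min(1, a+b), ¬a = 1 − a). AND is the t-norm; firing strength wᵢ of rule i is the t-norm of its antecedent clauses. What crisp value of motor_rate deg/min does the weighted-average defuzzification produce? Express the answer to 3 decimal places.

R1 (z=74.0): overcast=0.68, moderate=0.11, hot=0.40; AND[max(0, a+b−1)] → w = 0.00
R2 (z=21.0): warm=0.64 → w = 0.64
R3 (z=78.5): overcast=0.68, moderate=0.11; AND[max(0, a+b−1)] → w = 0.00
R4 (z=84.2): hot=0.40 → w = 0.40
Weighted average = (0.00·74.0 + 0.64·21.0 + 0.00·78.5 + 0.40·84.2) / (0.00 + 0.64 + 0.00 + 0.40)
  = 47.1200 / 1.0400 = 45.308

45.308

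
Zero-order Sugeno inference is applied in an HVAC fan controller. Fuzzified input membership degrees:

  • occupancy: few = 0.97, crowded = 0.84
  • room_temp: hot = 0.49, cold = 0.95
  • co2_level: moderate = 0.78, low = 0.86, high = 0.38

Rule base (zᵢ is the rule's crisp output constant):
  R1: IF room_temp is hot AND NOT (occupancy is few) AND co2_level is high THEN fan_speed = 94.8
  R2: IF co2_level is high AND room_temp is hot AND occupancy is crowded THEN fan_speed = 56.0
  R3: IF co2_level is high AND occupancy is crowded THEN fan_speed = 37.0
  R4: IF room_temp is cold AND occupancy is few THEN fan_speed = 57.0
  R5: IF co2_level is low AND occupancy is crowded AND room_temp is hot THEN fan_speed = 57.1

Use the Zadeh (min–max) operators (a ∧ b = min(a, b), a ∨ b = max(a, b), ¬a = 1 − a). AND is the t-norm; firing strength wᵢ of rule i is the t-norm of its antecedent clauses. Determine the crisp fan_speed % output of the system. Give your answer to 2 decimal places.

R1 (z=94.8): hot=0.49, ¬few=1−0.97=0.03, high=0.38; AND[min(a, b)] → w = 0.03
R2 (z=56.0): high=0.38, hot=0.49, crowded=0.84; AND[min(a, b)] → w = 0.38
R3 (z=37.0): high=0.38, crowded=0.84; AND[min(a, b)] → w = 0.38
R4 (z=57.0): cold=0.95, few=0.97; AND[min(a, b)] → w = 0.95
R5 (z=57.1): low=0.86, crowded=0.84, hot=0.49; AND[min(a, b)] → w = 0.49
Weighted average = (0.03·94.8 + 0.38·56.0 + 0.38·37.0 + 0.95·57.0 + 0.49·57.1) / (0.03 + 0.38 + 0.38 + 0.95 + 0.49)
  = 120.3130 / 2.2300 = 53.95

53.95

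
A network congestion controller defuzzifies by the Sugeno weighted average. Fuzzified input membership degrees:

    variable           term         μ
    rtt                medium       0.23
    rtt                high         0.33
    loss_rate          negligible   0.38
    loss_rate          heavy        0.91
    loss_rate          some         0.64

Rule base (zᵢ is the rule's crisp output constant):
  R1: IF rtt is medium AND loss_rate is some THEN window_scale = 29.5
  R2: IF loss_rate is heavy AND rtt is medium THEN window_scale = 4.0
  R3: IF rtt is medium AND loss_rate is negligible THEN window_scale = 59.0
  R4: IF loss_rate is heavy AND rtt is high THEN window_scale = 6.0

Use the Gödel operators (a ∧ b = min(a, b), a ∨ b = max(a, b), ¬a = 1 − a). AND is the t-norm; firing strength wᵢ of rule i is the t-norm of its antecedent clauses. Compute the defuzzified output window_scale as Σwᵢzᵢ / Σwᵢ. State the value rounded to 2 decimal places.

22.80

R1 (z=29.5): medium=0.23, some=0.64; AND[min(a, b)] → w = 0.23
R2 (z=4.0): heavy=0.91, medium=0.23; AND[min(a, b)] → w = 0.23
R3 (z=59.0): medium=0.23, negligible=0.38; AND[min(a, b)] → w = 0.23
R4 (z=6.0): heavy=0.91, high=0.33; AND[min(a, b)] → w = 0.33
Weighted average = (0.23·29.5 + 0.23·4.0 + 0.23·59.0 + 0.33·6.0) / (0.23 + 0.23 + 0.23 + 0.33)
  = 23.2550 / 1.0200 = 22.80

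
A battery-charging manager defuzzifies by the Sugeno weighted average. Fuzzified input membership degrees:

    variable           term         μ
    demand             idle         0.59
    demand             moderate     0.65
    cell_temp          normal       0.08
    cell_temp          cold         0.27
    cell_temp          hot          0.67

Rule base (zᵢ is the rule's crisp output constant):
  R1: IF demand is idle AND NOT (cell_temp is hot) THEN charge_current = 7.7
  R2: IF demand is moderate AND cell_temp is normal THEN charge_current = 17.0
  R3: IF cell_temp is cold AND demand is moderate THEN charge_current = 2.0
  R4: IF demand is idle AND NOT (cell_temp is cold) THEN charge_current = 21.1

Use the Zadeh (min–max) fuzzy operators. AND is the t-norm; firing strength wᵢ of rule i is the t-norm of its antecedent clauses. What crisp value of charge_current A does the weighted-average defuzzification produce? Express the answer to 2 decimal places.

13.30

R1 (z=7.7): idle=0.59, ¬hot=1−0.67=0.33; AND[min(a, b)] → w = 0.33
R2 (z=17.0): moderate=0.65, normal=0.08; AND[min(a, b)] → w = 0.08
R3 (z=2.0): cold=0.27, moderate=0.65; AND[min(a, b)] → w = 0.27
R4 (z=21.1): idle=0.59, ¬cold=1−0.27=0.73; AND[min(a, b)] → w = 0.59
Weighted average = (0.33·7.7 + 0.08·17.0 + 0.27·2.0 + 0.59·21.1) / (0.33 + 0.08 + 0.27 + 0.59)
  = 16.8900 / 1.2700 = 13.30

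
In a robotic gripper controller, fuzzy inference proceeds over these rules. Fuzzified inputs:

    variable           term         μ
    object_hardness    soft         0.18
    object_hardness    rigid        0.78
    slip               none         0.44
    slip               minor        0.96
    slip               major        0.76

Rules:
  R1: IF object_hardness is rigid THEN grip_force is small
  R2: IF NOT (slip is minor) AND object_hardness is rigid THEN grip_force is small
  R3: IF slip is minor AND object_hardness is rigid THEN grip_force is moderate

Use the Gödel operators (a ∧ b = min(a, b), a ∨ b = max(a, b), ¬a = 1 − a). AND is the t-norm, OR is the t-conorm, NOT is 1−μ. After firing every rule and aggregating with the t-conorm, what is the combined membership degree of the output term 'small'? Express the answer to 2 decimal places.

R1: rigid=0.78 → w = 0.78
R2: ¬minor=1−0.96=0.04, rigid=0.78; AND[min(a, b)] → w = 0.04
R3: minor=0.96, rigid=0.78; AND[min(a, b)] → w = 0.78
Rules with consequent 'small': {R1, R2} → strengths 0.78, 0.04
Aggregate via t-conorm [max(a, b)]: 0.78

0.78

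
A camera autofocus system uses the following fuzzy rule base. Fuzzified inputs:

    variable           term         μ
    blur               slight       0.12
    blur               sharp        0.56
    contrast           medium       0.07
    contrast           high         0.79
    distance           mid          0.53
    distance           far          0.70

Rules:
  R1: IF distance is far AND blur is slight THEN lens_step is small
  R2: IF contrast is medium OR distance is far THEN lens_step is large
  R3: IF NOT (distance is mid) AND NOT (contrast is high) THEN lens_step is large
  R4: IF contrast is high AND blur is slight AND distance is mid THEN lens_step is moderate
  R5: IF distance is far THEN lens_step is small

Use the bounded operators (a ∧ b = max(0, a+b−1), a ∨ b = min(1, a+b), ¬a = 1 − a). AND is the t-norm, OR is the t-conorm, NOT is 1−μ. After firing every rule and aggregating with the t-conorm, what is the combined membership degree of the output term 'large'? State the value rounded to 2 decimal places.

0.77

R1: far=0.70, slight=0.12; AND[max(0, a+b−1)] → w = 0.00
R2: medium=0.07, far=0.70; OR[min(1, a+b)] → w = 0.77
R3: ¬mid=1−0.53=0.47, ¬high=1−0.79=0.21; AND[max(0, a+b−1)] → w = 0.00
R4: high=0.79, slight=0.12, mid=0.53; AND[max(0, a+b−1)] → w = 0.00
R5: far=0.70 → w = 0.70
Rules with consequent 'large': {R2, R3} → strengths 0.77, 0.00
Aggregate via t-conorm [min(1, a+b)]: 0.77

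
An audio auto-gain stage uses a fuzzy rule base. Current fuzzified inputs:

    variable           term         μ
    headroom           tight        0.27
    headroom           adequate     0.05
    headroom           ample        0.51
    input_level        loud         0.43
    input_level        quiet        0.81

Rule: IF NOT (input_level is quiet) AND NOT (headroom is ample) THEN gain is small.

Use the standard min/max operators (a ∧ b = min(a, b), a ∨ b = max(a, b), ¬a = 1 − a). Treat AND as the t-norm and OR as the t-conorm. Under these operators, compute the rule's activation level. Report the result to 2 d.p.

firing strength: ¬quiet=1−0.81=0.19, ¬ample=1−0.51=0.49; AND[min(a, b)] → w = 0.19

0.19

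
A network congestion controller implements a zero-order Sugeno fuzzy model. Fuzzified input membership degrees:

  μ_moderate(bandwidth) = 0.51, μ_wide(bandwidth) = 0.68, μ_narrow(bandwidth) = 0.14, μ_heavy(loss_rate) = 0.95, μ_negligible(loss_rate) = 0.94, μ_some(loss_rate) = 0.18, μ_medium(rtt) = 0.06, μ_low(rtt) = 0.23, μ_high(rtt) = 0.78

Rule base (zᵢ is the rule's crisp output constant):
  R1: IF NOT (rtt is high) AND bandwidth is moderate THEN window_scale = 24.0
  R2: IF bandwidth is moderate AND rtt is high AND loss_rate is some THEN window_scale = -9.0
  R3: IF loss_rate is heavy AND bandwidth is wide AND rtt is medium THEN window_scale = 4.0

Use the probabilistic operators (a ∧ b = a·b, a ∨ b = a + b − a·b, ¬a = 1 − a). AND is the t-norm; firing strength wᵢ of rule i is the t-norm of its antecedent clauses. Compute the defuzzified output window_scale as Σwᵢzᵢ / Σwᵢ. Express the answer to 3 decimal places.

R1 (z=24.0): ¬high=1−0.78=0.22, moderate=0.51; AND[a·b] → w = 0.1122
R2 (z=-9.0): moderate=0.51, high=0.78, some=0.18; AND[a·b] → w = 0.0716
R3 (z=4.0): heavy=0.95, wide=0.68, medium=0.06; AND[a·b] → w = 0.0388
Weighted average = (0.1122·24.0 + 0.0716·-9.0 + 0.0388·4.0) / (0.1122 + 0.0716 + 0.0388)
  = 2.2034 / 0.2226 = 9.900

9.900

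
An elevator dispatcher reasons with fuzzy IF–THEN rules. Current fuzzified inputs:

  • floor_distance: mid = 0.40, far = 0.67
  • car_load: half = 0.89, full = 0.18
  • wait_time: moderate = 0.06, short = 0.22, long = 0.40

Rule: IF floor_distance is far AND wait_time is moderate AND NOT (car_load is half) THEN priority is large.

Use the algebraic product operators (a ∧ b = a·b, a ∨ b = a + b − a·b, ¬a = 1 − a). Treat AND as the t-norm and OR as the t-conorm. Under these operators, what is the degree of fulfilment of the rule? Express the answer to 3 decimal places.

0.004

firing strength: far=0.67, moderate=0.06, ¬half=1−0.89=0.11; AND[a·b] → w = 0.0044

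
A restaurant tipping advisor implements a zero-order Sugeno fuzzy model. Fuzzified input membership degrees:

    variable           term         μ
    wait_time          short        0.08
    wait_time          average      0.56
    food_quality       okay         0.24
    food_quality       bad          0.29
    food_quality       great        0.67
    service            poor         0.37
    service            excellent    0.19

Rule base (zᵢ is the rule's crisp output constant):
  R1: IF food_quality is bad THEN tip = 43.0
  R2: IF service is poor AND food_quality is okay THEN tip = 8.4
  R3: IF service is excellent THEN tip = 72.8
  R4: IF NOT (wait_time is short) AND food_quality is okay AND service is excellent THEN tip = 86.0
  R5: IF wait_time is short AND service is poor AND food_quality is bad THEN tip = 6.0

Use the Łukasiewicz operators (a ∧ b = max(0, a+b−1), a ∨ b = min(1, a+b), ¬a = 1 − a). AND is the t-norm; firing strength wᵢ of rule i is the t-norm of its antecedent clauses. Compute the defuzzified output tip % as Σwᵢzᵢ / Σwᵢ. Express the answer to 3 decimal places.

54.796

R1 (z=43.0): bad=0.29 → w = 0.29
R2 (z=8.4): poor=0.37, okay=0.24; AND[max(0, a+b−1)] → w = 0.00
R3 (z=72.8): excellent=0.19 → w = 0.19
R4 (z=86.0): ¬short=1−0.08=0.92, okay=0.24, excellent=0.19; AND[max(0, a+b−1)] → w = 0.00
R5 (z=6.0): short=0.08, poor=0.37, bad=0.29; AND[max(0, a+b−1)] → w = 0.00
Weighted average = (0.29·43.0 + 0.00·8.4 + 0.19·72.8 + 0.00·86.0 + 0.00·6.0) / (0.29 + 0.00 + 0.19 + 0.00 + 0.00)
  = 26.3020 / 0.4800 = 54.796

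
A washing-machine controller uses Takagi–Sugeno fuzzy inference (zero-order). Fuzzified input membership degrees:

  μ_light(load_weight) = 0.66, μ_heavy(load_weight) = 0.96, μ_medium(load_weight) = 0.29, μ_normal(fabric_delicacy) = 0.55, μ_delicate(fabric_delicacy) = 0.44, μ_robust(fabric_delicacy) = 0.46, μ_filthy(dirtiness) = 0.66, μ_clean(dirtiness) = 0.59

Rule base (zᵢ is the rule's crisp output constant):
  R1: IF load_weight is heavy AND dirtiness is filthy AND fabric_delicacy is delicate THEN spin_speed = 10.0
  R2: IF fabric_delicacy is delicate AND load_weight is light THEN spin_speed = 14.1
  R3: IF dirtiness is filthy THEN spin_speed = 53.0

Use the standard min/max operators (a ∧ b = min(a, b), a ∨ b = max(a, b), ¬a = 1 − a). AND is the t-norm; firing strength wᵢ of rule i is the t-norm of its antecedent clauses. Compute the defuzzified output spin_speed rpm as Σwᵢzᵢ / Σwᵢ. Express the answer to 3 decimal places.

29.600

R1 (z=10.0): heavy=0.96, filthy=0.66, delicate=0.44; AND[min(a, b)] → w = 0.44
R2 (z=14.1): delicate=0.44, light=0.66; AND[min(a, b)] → w = 0.44
R3 (z=53.0): filthy=0.66 → w = 0.66
Weighted average = (0.44·10.0 + 0.44·14.1 + 0.66·53.0) / (0.44 + 0.44 + 0.66)
  = 45.5840 / 1.5400 = 29.600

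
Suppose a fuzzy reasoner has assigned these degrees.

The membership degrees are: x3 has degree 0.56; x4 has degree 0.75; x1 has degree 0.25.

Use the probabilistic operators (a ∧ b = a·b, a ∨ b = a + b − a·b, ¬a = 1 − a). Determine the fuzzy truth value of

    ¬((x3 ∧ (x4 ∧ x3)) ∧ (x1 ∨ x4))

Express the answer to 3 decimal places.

x4 ∧ x3 = a·b on (0.7500, 0.5600) = 0.4200
x3 ∧ (x4 ∧ x3) = a·b on (0.5600, 0.4200) = 0.2352
x1 ∨ x4 = a + b − a·b on (0.2500, 0.7500) = 0.8125
(x3 ∧ (x4 ∧ x3)) ∧ (x1 ∨ x4) = a·b on (0.2352, 0.8125) = 0.1911
¬((x3 ∧ (x4 ∧ x3)) ∧ (x1 ∨ x4)) = 1 − 0.1911 = 0.8089

0.809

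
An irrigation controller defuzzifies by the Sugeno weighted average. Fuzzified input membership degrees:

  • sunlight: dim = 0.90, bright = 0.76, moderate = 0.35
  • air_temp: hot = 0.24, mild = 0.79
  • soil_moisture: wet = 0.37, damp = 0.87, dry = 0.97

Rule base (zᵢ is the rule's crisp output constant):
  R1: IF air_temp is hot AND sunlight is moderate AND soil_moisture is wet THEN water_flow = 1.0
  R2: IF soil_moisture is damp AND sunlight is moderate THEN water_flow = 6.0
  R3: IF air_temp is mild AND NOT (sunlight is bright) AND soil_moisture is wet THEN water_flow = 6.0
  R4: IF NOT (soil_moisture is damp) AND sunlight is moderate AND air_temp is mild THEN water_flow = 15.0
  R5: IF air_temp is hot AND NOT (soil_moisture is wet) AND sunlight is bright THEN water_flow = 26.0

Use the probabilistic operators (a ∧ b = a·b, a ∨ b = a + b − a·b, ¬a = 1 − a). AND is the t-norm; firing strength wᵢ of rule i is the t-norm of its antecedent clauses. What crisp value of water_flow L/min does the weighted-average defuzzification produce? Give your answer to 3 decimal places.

R1 (z=1.0): hot=0.24, moderate=0.35, wet=0.37; AND[a·b] → w = 0.0311
R2 (z=6.0): damp=0.87, moderate=0.35; AND[a·b] → w = 0.3045
R3 (z=6.0): mild=0.79, ¬bright=1−0.76=0.24, wet=0.37; AND[a·b] → w = 0.0702
R4 (z=15.0): ¬damp=1−0.87=0.13, moderate=0.35, mild=0.79; AND[a·b] → w = 0.0359
R5 (z=26.0): hot=0.24, ¬wet=1−0.37=0.63, bright=0.76; AND[a·b] → w = 0.1149
Weighted average = (0.0311·1.0 + 0.3045·6.0 + 0.0702·6.0 + 0.0359·15.0 + 0.1149·26.0) / (0.0311 + 0.3045 + 0.0702 + 0.0359 + 0.1149)
  = 5.8059 / 0.5566 = 10.431

10.431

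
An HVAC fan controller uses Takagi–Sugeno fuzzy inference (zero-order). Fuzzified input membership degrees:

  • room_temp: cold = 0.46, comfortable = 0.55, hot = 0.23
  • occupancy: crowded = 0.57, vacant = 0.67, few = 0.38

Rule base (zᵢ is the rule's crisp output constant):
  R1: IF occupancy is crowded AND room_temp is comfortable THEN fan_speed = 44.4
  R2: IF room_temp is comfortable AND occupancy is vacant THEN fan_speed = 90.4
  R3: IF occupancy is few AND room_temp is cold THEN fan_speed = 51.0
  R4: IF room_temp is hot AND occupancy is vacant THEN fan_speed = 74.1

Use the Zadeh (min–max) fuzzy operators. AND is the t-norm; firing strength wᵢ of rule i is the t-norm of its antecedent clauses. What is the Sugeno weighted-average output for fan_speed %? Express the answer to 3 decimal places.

64.657

R1 (z=44.4): crowded=0.57, comfortable=0.55; AND[min(a, b)] → w = 0.55
R2 (z=90.4): comfortable=0.55, vacant=0.67; AND[min(a, b)] → w = 0.55
R3 (z=51.0): few=0.38, cold=0.46; AND[min(a, b)] → w = 0.38
R4 (z=74.1): hot=0.23, vacant=0.67; AND[min(a, b)] → w = 0.23
Weighted average = (0.55·44.4 + 0.55·90.4 + 0.38·51.0 + 0.23·74.1) / (0.55 + 0.55 + 0.38 + 0.23)
  = 110.5630 / 1.7100 = 64.657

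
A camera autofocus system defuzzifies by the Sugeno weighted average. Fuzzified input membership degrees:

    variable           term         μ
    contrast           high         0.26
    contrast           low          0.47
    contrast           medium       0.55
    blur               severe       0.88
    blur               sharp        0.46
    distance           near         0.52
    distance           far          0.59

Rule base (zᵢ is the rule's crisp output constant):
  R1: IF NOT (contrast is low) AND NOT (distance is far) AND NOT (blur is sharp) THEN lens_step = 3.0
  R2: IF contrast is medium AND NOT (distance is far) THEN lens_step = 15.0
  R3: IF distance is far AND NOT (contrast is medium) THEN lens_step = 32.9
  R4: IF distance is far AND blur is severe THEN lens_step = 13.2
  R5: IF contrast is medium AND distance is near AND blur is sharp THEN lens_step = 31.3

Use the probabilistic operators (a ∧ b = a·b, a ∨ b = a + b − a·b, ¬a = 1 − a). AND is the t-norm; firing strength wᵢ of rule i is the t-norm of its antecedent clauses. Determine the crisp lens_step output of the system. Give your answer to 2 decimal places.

18.62

R1 (z=3.0): ¬low=1−0.47=0.53, ¬far=1−0.59=0.41, ¬sharp=1−0.46=0.54; AND[a·b] → w = 0.1173
R2 (z=15.0): medium=0.55, ¬far=1−0.59=0.41; AND[a·b] → w = 0.2255
R3 (z=32.9): far=0.59, ¬medium=1−0.55=0.45; AND[a·b] → w = 0.2655
R4 (z=13.2): far=0.59, severe=0.88; AND[a·b] → w = 0.5192
R5 (z=31.3): medium=0.55, near=0.52, sharp=0.46; AND[a·b] → w = 0.1316
Weighted average = (0.1173·3.0 + 0.2255·15.0 + 0.2655·32.9 + 0.5192·13.2 + 0.1316·31.3) / (0.1173 + 0.2255 + 0.2655 + 0.5192 + 0.1316)
  = 23.4407 / 1.2591 = 18.62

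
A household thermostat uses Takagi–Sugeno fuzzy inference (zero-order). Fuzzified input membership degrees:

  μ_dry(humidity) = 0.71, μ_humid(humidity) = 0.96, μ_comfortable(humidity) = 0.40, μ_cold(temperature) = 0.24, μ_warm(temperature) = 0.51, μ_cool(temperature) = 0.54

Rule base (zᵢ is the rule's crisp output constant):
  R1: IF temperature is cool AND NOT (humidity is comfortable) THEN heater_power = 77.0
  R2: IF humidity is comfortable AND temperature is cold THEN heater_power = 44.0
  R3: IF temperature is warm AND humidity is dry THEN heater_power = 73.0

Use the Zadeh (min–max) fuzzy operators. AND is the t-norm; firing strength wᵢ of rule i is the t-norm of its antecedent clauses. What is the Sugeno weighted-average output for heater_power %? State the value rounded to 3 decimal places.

69.279

R1 (z=77.0): cool=0.54, ¬comfortable=1−0.40=0.60; AND[min(a, b)] → w = 0.54
R2 (z=44.0): comfortable=0.40, cold=0.24; AND[min(a, b)] → w = 0.24
R3 (z=73.0): warm=0.51, dry=0.71; AND[min(a, b)] → w = 0.51
Weighted average = (0.54·77.0 + 0.24·44.0 + 0.51·73.0) / (0.54 + 0.24 + 0.51)
  = 89.3700 / 1.2900 = 69.279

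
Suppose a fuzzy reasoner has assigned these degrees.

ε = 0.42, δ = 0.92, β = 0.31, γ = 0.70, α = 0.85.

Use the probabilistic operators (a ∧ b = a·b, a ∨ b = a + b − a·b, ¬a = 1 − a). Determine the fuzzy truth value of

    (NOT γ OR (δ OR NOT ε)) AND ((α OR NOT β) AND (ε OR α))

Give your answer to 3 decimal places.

0.850

NOT γ = 1 − 0.7000 = 0.3000
NOT ε = 1 − 0.4200 = 0.5800
δ OR NOT ε = a + b − a·b on (0.9200, 0.5800) = 0.9664
NOT γ OR (δ OR NOT ε) = a + b − a·b on (0.3000, 0.9664) = 0.9765
NOT β = 1 − 0.3100 = 0.6900
α OR NOT β = a + b − a·b on (0.8500, 0.6900) = 0.9535
ε OR α = a + b − a·b on (0.4200, 0.8500) = 0.9130
(α OR NOT β) AND (ε OR α) = a·b on (0.9535, 0.9130) = 0.8705
(NOT γ OR (δ OR NOT ε)) AND ((α OR NOT β) AND (ε OR α)) = a·b on (0.9765, 0.8705) = 0.8501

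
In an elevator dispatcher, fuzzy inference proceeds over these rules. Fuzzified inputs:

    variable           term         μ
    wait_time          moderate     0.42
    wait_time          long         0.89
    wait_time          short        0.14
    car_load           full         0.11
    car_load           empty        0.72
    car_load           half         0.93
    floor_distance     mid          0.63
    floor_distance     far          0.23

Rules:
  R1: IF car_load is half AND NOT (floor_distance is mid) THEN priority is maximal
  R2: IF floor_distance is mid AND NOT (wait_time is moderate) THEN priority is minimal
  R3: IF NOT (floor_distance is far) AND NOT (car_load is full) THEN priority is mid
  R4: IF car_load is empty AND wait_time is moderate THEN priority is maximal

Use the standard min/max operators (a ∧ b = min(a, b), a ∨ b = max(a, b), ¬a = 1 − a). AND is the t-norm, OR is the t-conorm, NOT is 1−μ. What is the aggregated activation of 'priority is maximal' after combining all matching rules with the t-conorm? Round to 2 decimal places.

0.42

R1: half=0.93, ¬mid=1−0.63=0.37; AND[min(a, b)] → w = 0.37
R2: mid=0.63, ¬moderate=1−0.42=0.58; AND[min(a, b)] → w = 0.58
R3: ¬far=1−0.23=0.77, ¬full=1−0.11=0.89; AND[min(a, b)] → w = 0.77
R4: empty=0.72, moderate=0.42; AND[min(a, b)] → w = 0.42
Rules with consequent 'maximal': {R1, R4} → strengths 0.37, 0.42
Aggregate via t-conorm [max(a, b)]: 0.42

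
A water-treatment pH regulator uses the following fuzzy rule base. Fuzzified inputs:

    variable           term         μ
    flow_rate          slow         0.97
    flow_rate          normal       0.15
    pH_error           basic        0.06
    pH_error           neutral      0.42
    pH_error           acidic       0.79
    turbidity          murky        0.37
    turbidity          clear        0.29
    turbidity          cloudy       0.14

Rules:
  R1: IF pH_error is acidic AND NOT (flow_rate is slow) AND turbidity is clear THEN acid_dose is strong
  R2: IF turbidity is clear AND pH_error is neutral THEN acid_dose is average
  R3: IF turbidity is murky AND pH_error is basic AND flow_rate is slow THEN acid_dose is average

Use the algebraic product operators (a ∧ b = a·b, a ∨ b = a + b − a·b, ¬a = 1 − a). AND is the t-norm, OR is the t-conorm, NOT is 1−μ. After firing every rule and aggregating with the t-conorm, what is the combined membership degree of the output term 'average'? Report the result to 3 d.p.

0.141

R1: acidic=0.79, ¬slow=1−0.97=0.03, clear=0.29; AND[a·b] → w = 0.0069
R2: clear=0.29, neutral=0.42; AND[a·b] → w = 0.1218
R3: murky=0.37, basic=0.06, slow=0.97; AND[a·b] → w = 0.0215
Rules with consequent 'average': {R2, R3} → strengths 0.1218, 0.0215
Aggregate via t-conorm [a + b − a·b]: 0.1407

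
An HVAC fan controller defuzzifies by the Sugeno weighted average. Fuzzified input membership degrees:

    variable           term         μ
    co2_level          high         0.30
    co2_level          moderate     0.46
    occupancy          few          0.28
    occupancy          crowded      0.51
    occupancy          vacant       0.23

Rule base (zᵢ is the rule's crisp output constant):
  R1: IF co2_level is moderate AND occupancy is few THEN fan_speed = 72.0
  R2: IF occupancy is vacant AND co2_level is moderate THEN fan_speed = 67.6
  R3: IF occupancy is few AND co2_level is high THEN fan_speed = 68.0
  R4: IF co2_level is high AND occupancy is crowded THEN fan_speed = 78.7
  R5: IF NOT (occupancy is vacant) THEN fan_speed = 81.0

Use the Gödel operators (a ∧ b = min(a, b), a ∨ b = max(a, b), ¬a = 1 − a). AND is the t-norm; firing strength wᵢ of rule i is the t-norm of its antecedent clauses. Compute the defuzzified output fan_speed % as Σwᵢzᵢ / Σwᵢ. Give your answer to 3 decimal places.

R1 (z=72.0): moderate=0.46, few=0.28; AND[min(a, b)] → w = 0.28
R2 (z=67.6): vacant=0.23, moderate=0.46; AND[min(a, b)] → w = 0.23
R3 (z=68.0): few=0.28, high=0.30; AND[min(a, b)] → w = 0.28
R4 (z=78.7): high=0.30, crowded=0.51; AND[min(a, b)] → w = 0.30
R5 (z=81.0): ¬vacant=1−0.23=0.77 → w = 0.77
Weighted average = (0.28·72.0 + 0.23·67.6 + 0.28·68.0 + 0.30·78.7 + 0.77·81.0) / (0.28 + 0.23 + 0.28 + 0.30 + 0.77)
  = 140.7280 / 1.8600 = 75.660

75.660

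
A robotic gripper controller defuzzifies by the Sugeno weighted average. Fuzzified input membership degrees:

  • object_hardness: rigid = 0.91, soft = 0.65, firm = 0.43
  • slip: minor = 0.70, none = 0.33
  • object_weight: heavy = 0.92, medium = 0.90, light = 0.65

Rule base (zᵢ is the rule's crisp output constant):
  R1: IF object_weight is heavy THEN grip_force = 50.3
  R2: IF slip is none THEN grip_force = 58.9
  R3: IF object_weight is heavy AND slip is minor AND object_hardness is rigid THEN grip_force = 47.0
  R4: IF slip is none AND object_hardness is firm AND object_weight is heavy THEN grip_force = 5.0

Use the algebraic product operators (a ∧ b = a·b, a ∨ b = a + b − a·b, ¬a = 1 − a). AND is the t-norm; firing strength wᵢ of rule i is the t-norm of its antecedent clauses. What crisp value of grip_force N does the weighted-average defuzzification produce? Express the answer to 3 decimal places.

R1 (z=50.3): heavy=0.92 → w = 0.9200
R2 (z=58.9): none=0.33 → w = 0.3300
R3 (z=47.0): heavy=0.92, minor=0.70, rigid=0.91; AND[a·b] → w = 0.5860
R4 (z=5.0): none=0.33, firm=0.43, heavy=0.92; AND[a·b] → w = 0.1305
Weighted average = (0.9200·50.3 + 0.3300·58.9 + 0.5860·47.0 + 0.1305·5.0) / (0.9200 + 0.3300 + 0.5860 + 0.1305)
  = 93.9096 / 1.9666 = 47.753

47.753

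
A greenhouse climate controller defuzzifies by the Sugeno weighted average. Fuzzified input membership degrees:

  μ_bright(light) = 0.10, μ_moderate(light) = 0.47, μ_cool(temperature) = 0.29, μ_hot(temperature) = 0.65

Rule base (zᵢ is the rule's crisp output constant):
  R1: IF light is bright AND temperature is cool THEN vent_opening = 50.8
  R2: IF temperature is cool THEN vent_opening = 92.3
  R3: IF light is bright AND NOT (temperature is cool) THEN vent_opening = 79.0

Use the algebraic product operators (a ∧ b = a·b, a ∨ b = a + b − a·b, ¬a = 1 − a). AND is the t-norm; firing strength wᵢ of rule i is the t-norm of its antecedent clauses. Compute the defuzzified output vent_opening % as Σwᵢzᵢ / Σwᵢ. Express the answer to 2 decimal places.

86.79

R1 (z=50.8): bright=0.10, cool=0.29; AND[a·b] → w = 0.0290
R2 (z=92.3): cool=0.29 → w = 0.2900
R3 (z=79.0): bright=0.10, ¬cool=1−0.29=0.71; AND[a·b] → w = 0.0710
Weighted average = (0.0290·50.8 + 0.2900·92.3 + 0.0710·79.0) / (0.0290 + 0.2900 + 0.0710)
  = 33.8492 / 0.3900 = 86.79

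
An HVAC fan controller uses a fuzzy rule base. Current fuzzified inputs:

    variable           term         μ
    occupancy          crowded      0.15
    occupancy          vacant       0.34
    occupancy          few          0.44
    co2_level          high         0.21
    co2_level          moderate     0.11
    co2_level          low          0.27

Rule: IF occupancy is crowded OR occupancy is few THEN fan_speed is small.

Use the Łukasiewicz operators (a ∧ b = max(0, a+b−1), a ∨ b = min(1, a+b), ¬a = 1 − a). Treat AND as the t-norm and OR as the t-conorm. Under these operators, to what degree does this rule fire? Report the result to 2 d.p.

0.59

firing strength: crowded=0.15, few=0.44; OR[min(1, a+b)] → w = 0.59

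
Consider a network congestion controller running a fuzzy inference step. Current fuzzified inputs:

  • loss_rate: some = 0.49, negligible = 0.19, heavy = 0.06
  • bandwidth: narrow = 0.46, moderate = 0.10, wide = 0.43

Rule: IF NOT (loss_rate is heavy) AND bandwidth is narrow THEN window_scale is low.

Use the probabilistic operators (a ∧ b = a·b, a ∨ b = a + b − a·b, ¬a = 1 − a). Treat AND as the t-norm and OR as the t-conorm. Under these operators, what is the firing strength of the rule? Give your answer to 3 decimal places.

firing strength: ¬heavy=1−0.06=0.94, narrow=0.46; AND[a·b] → w = 0.4324

0.432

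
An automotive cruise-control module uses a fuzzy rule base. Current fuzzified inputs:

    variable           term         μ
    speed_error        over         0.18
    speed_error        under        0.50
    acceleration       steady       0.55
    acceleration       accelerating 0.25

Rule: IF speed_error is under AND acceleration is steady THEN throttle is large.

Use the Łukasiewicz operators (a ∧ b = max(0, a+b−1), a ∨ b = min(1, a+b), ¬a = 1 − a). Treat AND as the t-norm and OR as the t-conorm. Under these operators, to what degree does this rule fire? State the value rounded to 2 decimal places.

firing strength: under=0.50, steady=0.55; AND[max(0, a+b−1)] → w = 0.05

0.05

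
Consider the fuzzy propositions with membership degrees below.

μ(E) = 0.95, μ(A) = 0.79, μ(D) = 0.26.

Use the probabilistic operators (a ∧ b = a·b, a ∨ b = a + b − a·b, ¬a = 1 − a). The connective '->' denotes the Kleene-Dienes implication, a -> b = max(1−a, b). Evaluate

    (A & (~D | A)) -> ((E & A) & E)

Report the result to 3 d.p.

0.713

~D = 1 − 0.2600 = 0.7400
~D | A = a + b − a·b on (0.7400, 0.7900) = 0.9454
A & (~D | A) = a·b on (0.7900, 0.9454) = 0.7469
E & A = a·b on (0.9500, 0.7900) = 0.7505
(E & A) & E = a·b on (0.7505, 0.9500) = 0.7130
(A & (~D | A)) -> ((E & A) & E)  [Kleene-Dienes: max(1−a, b)] with a=0.7469, b=0.7130 → 0.7130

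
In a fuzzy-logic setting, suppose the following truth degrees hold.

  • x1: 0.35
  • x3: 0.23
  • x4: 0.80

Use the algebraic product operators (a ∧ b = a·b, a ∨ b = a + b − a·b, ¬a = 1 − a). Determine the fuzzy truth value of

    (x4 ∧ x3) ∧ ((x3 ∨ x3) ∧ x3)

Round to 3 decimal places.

0.017

x4 ∧ x3 = a·b on (0.8000, 0.2300) = 0.1840
x3 ∨ x3 = a + b − a·b on (0.2300, 0.2300) = 0.4071
(x3 ∨ x3) ∧ x3 = a·b on (0.4071, 0.2300) = 0.0936
(x4 ∧ x3) ∧ ((x3 ∨ x3) ∧ x3) = a·b on (0.1840, 0.0936) = 0.0172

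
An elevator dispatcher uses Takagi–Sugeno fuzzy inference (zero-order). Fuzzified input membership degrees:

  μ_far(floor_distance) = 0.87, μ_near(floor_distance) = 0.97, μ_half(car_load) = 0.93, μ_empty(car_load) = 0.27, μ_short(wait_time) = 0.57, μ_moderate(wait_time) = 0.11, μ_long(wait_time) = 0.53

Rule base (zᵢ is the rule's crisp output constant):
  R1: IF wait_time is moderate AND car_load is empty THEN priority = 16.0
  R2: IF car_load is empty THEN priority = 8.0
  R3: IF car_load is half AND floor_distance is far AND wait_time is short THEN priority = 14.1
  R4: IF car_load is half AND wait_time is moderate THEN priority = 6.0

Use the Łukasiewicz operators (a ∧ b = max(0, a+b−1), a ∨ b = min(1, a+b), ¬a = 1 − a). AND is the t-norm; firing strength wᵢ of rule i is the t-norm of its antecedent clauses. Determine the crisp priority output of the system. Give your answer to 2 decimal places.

R1 (z=16.0): moderate=0.11, empty=0.27; AND[max(0, a+b−1)] → w = 0.00
R2 (z=8.0): empty=0.27 → w = 0.27
R3 (z=14.1): half=0.93, far=0.87, short=0.57; AND[max(0, a+b−1)] → w = 0.37
R4 (z=6.0): half=0.93, moderate=0.11; AND[max(0, a+b−1)] → w = 0.04
Weighted average = (0.00·16.0 + 0.27·8.0 + 0.37·14.1 + 0.04·6.0) / (0.00 + 0.27 + 0.37 + 0.04)
  = 7.6170 / 0.6800 = 11.20

11.20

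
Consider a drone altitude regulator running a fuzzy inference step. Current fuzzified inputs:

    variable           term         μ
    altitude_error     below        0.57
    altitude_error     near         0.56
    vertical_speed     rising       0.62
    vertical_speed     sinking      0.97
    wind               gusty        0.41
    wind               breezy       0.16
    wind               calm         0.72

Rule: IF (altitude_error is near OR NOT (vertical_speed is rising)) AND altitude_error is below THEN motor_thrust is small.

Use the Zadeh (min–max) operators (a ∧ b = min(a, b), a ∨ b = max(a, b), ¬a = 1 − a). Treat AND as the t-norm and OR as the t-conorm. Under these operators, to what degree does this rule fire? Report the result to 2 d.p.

firing strength: (near=0.56 OR ¬rising=1−0.62=0.38) = 0.56; AND[min(a, b)] with below=0.57 → w = 0.56

0.56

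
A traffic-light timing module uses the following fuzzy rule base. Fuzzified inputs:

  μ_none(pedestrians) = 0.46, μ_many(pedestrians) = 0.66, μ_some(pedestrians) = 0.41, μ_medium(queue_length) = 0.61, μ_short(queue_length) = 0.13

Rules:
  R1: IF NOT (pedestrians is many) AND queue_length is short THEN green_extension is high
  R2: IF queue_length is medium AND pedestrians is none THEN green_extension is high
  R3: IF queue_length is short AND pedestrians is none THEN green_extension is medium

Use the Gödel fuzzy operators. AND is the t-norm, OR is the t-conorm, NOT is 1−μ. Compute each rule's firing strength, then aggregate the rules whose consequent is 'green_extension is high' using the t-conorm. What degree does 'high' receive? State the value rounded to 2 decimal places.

R1: ¬many=1−0.66=0.34, short=0.13; AND[min(a, b)] → w = 0.13
R2: medium=0.61, none=0.46; AND[min(a, b)] → w = 0.46
R3: short=0.13, none=0.46; AND[min(a, b)] → w = 0.13
Rules with consequent 'high': {R1, R2} → strengths 0.13, 0.46
Aggregate via t-conorm [max(a, b)]: 0.46

0.46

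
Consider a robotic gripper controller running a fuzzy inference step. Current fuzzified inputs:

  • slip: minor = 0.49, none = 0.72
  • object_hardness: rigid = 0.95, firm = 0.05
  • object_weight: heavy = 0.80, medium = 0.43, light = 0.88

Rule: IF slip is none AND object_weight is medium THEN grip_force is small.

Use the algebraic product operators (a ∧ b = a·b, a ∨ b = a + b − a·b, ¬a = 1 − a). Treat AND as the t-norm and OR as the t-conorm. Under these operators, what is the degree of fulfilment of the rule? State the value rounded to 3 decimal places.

firing strength: none=0.72, medium=0.43; AND[a·b] → w = 0.3096

0.310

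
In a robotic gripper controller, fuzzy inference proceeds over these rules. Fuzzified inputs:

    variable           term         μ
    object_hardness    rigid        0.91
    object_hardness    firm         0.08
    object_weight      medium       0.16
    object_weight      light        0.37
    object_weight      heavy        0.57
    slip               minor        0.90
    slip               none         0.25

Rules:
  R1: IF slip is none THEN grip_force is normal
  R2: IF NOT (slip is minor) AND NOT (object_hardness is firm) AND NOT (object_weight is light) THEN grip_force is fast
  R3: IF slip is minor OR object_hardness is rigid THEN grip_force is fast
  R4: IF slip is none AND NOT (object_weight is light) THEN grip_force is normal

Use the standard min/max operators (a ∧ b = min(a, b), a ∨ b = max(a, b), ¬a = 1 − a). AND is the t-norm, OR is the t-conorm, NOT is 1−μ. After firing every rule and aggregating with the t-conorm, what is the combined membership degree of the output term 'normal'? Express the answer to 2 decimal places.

R1: none=0.25 → w = 0.25
R2: ¬minor=1−0.90=0.10, ¬firm=1−0.08=0.92, ¬light=1−0.37=0.63; AND[min(a, b)] → w = 0.10
R3: minor=0.90, rigid=0.91; OR[max(a, b)] → w = 0.91
R4: none=0.25, ¬light=1−0.37=0.63; AND[min(a, b)] → w = 0.25
Rules with consequent 'normal': {R1, R4} → strengths 0.25, 0.25
Aggregate via t-conorm [max(a, b)]: 0.25

0.25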